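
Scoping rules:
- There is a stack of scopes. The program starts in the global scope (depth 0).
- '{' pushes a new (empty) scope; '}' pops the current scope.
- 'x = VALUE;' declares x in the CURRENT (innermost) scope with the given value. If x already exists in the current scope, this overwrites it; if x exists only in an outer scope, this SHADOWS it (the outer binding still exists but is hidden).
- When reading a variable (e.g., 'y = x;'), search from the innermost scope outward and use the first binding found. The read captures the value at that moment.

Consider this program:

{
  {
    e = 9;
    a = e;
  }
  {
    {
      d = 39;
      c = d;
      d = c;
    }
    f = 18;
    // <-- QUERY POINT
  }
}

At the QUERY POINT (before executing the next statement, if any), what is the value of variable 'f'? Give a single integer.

Step 1: enter scope (depth=1)
Step 2: enter scope (depth=2)
Step 3: declare e=9 at depth 2
Step 4: declare a=(read e)=9 at depth 2
Step 5: exit scope (depth=1)
Step 6: enter scope (depth=2)
Step 7: enter scope (depth=3)
Step 8: declare d=39 at depth 3
Step 9: declare c=(read d)=39 at depth 3
Step 10: declare d=(read c)=39 at depth 3
Step 11: exit scope (depth=2)
Step 12: declare f=18 at depth 2
Visible at query point: f=18

Answer: 18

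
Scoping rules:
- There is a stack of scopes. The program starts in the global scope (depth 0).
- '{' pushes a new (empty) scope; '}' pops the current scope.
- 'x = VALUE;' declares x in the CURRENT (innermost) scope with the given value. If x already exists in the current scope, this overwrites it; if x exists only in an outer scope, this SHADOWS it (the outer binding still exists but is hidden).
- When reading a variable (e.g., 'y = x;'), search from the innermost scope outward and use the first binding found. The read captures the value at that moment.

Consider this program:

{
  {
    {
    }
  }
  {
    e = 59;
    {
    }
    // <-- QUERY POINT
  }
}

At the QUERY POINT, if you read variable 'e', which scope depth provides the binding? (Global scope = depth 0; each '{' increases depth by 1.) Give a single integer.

Answer: 2

Derivation:
Step 1: enter scope (depth=1)
Step 2: enter scope (depth=2)
Step 3: enter scope (depth=3)
Step 4: exit scope (depth=2)
Step 5: exit scope (depth=1)
Step 6: enter scope (depth=2)
Step 7: declare e=59 at depth 2
Step 8: enter scope (depth=3)
Step 9: exit scope (depth=2)
Visible at query point: e=59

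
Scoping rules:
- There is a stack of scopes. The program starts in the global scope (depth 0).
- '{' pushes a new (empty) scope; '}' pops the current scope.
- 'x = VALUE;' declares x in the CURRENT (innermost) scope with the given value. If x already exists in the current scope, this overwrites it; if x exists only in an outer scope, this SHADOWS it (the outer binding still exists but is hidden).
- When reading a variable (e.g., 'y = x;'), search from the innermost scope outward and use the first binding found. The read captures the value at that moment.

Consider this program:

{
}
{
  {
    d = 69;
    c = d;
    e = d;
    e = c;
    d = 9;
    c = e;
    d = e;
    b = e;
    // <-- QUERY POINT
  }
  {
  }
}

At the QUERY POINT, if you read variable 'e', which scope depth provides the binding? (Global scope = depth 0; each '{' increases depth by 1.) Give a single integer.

Answer: 2

Derivation:
Step 1: enter scope (depth=1)
Step 2: exit scope (depth=0)
Step 3: enter scope (depth=1)
Step 4: enter scope (depth=2)
Step 5: declare d=69 at depth 2
Step 6: declare c=(read d)=69 at depth 2
Step 7: declare e=(read d)=69 at depth 2
Step 8: declare e=(read c)=69 at depth 2
Step 9: declare d=9 at depth 2
Step 10: declare c=(read e)=69 at depth 2
Step 11: declare d=(read e)=69 at depth 2
Step 12: declare b=(read e)=69 at depth 2
Visible at query point: b=69 c=69 d=69 e=69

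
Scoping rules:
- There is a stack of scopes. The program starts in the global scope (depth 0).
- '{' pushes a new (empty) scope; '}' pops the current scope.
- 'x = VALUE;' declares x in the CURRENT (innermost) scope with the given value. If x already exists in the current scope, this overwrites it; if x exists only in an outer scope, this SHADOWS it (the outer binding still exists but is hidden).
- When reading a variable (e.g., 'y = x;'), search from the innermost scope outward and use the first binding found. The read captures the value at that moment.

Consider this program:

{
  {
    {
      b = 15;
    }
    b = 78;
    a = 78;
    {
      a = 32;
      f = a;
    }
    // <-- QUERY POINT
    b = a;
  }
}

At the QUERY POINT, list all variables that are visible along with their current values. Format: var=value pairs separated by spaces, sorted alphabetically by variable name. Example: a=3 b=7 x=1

Answer: a=78 b=78

Derivation:
Step 1: enter scope (depth=1)
Step 2: enter scope (depth=2)
Step 3: enter scope (depth=3)
Step 4: declare b=15 at depth 3
Step 5: exit scope (depth=2)
Step 6: declare b=78 at depth 2
Step 7: declare a=78 at depth 2
Step 8: enter scope (depth=3)
Step 9: declare a=32 at depth 3
Step 10: declare f=(read a)=32 at depth 3
Step 11: exit scope (depth=2)
Visible at query point: a=78 b=78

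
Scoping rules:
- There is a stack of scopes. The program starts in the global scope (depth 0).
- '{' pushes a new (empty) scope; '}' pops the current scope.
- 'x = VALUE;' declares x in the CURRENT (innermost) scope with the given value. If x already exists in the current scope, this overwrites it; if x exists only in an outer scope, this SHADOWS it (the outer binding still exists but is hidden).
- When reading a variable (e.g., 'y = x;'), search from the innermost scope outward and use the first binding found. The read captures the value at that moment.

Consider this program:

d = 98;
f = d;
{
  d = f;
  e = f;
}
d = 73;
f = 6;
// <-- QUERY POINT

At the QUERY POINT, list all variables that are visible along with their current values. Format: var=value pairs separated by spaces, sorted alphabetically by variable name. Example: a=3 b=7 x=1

Step 1: declare d=98 at depth 0
Step 2: declare f=(read d)=98 at depth 0
Step 3: enter scope (depth=1)
Step 4: declare d=(read f)=98 at depth 1
Step 5: declare e=(read f)=98 at depth 1
Step 6: exit scope (depth=0)
Step 7: declare d=73 at depth 0
Step 8: declare f=6 at depth 0
Visible at query point: d=73 f=6

Answer: d=73 f=6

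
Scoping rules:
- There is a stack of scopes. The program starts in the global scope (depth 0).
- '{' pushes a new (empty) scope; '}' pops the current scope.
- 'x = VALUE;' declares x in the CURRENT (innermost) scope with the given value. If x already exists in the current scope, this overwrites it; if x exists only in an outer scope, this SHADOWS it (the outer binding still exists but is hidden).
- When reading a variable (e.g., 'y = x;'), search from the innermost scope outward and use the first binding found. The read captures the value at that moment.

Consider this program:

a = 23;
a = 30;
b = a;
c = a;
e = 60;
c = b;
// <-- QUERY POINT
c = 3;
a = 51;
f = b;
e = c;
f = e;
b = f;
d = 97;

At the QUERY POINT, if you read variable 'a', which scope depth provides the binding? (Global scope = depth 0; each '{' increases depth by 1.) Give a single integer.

Step 1: declare a=23 at depth 0
Step 2: declare a=30 at depth 0
Step 3: declare b=(read a)=30 at depth 0
Step 4: declare c=(read a)=30 at depth 0
Step 5: declare e=60 at depth 0
Step 6: declare c=(read b)=30 at depth 0
Visible at query point: a=30 b=30 c=30 e=60

Answer: 0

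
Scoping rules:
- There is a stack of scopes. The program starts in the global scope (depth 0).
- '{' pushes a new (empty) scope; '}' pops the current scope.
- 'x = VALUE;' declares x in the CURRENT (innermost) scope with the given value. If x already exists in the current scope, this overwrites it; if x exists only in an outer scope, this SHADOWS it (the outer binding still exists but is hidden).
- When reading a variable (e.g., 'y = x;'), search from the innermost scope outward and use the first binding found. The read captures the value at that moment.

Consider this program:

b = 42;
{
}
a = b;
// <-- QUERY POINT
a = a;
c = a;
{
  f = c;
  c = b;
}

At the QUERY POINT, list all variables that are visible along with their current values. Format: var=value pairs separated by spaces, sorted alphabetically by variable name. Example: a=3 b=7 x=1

Answer: a=42 b=42

Derivation:
Step 1: declare b=42 at depth 0
Step 2: enter scope (depth=1)
Step 3: exit scope (depth=0)
Step 4: declare a=(read b)=42 at depth 0
Visible at query point: a=42 b=42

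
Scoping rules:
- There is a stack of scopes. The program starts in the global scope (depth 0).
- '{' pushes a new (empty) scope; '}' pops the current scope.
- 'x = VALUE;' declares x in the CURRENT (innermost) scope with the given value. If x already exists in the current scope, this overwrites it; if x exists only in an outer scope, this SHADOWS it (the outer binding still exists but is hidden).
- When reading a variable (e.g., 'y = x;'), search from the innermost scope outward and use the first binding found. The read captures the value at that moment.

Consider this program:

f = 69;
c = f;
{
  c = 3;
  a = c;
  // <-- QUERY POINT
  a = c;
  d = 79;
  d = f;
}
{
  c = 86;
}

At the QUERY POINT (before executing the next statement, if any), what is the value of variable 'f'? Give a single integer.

Step 1: declare f=69 at depth 0
Step 2: declare c=(read f)=69 at depth 0
Step 3: enter scope (depth=1)
Step 4: declare c=3 at depth 1
Step 5: declare a=(read c)=3 at depth 1
Visible at query point: a=3 c=3 f=69

Answer: 69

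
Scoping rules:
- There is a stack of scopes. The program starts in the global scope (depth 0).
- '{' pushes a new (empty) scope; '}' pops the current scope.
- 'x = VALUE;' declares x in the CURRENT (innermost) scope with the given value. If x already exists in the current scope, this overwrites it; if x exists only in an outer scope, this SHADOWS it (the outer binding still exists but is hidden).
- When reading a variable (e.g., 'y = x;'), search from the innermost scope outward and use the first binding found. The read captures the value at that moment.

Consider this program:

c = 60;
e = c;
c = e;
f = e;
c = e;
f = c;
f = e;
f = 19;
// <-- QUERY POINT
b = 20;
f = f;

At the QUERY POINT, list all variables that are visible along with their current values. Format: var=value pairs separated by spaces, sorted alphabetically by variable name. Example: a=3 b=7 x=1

Step 1: declare c=60 at depth 0
Step 2: declare e=(read c)=60 at depth 0
Step 3: declare c=(read e)=60 at depth 0
Step 4: declare f=(read e)=60 at depth 0
Step 5: declare c=(read e)=60 at depth 0
Step 6: declare f=(read c)=60 at depth 0
Step 7: declare f=(read e)=60 at depth 0
Step 8: declare f=19 at depth 0
Visible at query point: c=60 e=60 f=19

Answer: c=60 e=60 f=19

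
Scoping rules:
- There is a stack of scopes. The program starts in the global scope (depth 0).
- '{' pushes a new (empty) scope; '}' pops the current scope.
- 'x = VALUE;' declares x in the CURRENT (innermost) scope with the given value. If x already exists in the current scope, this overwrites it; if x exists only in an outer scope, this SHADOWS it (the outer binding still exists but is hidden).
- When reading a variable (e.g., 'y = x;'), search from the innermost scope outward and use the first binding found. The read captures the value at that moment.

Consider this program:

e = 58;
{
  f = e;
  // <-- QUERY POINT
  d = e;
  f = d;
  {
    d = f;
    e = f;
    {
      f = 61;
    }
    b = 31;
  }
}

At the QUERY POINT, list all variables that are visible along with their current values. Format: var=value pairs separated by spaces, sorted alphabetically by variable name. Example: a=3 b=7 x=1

Step 1: declare e=58 at depth 0
Step 2: enter scope (depth=1)
Step 3: declare f=(read e)=58 at depth 1
Visible at query point: e=58 f=58

Answer: e=58 f=58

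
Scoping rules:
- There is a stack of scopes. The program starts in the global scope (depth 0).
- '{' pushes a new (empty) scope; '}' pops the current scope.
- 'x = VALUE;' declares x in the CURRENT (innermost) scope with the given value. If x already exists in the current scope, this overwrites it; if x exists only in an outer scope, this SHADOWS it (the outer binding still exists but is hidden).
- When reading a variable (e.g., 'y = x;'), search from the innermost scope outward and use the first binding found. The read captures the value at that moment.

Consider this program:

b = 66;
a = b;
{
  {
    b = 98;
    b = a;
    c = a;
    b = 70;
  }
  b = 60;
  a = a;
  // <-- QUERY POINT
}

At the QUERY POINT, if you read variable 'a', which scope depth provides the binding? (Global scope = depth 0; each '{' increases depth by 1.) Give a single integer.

Answer: 1

Derivation:
Step 1: declare b=66 at depth 0
Step 2: declare a=(read b)=66 at depth 0
Step 3: enter scope (depth=1)
Step 4: enter scope (depth=2)
Step 5: declare b=98 at depth 2
Step 6: declare b=(read a)=66 at depth 2
Step 7: declare c=(read a)=66 at depth 2
Step 8: declare b=70 at depth 2
Step 9: exit scope (depth=1)
Step 10: declare b=60 at depth 1
Step 11: declare a=(read a)=66 at depth 1
Visible at query point: a=66 b=60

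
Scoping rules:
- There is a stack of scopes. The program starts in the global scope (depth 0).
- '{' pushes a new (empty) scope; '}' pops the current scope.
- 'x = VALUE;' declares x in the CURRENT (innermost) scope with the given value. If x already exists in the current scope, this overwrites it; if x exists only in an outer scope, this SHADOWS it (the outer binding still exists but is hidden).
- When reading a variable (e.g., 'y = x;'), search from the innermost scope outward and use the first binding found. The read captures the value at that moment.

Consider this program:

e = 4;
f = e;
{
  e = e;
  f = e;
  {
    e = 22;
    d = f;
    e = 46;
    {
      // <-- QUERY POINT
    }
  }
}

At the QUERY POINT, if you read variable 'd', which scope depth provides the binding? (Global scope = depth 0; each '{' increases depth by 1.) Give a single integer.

Answer: 2

Derivation:
Step 1: declare e=4 at depth 0
Step 2: declare f=(read e)=4 at depth 0
Step 3: enter scope (depth=1)
Step 4: declare e=(read e)=4 at depth 1
Step 5: declare f=(read e)=4 at depth 1
Step 6: enter scope (depth=2)
Step 7: declare e=22 at depth 2
Step 8: declare d=(read f)=4 at depth 2
Step 9: declare e=46 at depth 2
Step 10: enter scope (depth=3)
Visible at query point: d=4 e=46 f=4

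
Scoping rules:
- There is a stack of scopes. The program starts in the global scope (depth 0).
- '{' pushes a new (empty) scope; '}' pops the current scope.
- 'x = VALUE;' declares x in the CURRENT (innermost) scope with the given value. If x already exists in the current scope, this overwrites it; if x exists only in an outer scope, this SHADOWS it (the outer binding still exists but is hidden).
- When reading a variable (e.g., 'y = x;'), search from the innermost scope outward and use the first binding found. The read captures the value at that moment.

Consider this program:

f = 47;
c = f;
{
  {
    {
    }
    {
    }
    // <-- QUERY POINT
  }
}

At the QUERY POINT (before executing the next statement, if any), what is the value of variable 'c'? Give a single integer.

Step 1: declare f=47 at depth 0
Step 2: declare c=(read f)=47 at depth 0
Step 3: enter scope (depth=1)
Step 4: enter scope (depth=2)
Step 5: enter scope (depth=3)
Step 6: exit scope (depth=2)
Step 7: enter scope (depth=3)
Step 8: exit scope (depth=2)
Visible at query point: c=47 f=47

Answer: 47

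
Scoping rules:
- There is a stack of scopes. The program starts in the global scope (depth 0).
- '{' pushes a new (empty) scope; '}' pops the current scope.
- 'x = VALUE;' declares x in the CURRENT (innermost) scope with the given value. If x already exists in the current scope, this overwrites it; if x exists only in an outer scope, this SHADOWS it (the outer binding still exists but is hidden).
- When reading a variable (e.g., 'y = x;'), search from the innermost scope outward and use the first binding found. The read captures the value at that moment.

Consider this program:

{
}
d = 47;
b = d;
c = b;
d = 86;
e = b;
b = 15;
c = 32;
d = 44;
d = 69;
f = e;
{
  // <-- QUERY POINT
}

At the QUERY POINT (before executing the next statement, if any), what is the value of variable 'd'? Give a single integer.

Answer: 69

Derivation:
Step 1: enter scope (depth=1)
Step 2: exit scope (depth=0)
Step 3: declare d=47 at depth 0
Step 4: declare b=(read d)=47 at depth 0
Step 5: declare c=(read b)=47 at depth 0
Step 6: declare d=86 at depth 0
Step 7: declare e=(read b)=47 at depth 0
Step 8: declare b=15 at depth 0
Step 9: declare c=32 at depth 0
Step 10: declare d=44 at depth 0
Step 11: declare d=69 at depth 0
Step 12: declare f=(read e)=47 at depth 0
Step 13: enter scope (depth=1)
Visible at query point: b=15 c=32 d=69 e=47 f=47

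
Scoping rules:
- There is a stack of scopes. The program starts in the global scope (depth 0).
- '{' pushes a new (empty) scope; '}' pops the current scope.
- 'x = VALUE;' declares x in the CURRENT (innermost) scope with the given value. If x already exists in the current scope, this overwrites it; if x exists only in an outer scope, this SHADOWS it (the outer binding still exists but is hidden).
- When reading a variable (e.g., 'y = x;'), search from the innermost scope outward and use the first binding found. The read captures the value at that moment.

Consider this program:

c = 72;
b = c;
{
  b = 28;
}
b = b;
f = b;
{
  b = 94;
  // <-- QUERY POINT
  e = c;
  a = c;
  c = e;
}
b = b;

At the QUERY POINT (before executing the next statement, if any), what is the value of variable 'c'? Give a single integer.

Step 1: declare c=72 at depth 0
Step 2: declare b=(read c)=72 at depth 0
Step 3: enter scope (depth=1)
Step 4: declare b=28 at depth 1
Step 5: exit scope (depth=0)
Step 6: declare b=(read b)=72 at depth 0
Step 7: declare f=(read b)=72 at depth 0
Step 8: enter scope (depth=1)
Step 9: declare b=94 at depth 1
Visible at query point: b=94 c=72 f=72

Answer: 72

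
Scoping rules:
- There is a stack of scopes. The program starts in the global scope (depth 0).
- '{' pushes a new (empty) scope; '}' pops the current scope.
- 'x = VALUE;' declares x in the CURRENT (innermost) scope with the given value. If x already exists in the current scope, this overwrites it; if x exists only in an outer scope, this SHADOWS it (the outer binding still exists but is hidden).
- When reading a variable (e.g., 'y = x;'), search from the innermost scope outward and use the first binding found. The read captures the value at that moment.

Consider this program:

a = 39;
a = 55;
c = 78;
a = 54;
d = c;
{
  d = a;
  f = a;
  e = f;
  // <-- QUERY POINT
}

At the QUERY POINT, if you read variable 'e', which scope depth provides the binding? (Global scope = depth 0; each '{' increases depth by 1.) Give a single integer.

Step 1: declare a=39 at depth 0
Step 2: declare a=55 at depth 0
Step 3: declare c=78 at depth 0
Step 4: declare a=54 at depth 0
Step 5: declare d=(read c)=78 at depth 0
Step 6: enter scope (depth=1)
Step 7: declare d=(read a)=54 at depth 1
Step 8: declare f=(read a)=54 at depth 1
Step 9: declare e=(read f)=54 at depth 1
Visible at query point: a=54 c=78 d=54 e=54 f=54

Answer: 1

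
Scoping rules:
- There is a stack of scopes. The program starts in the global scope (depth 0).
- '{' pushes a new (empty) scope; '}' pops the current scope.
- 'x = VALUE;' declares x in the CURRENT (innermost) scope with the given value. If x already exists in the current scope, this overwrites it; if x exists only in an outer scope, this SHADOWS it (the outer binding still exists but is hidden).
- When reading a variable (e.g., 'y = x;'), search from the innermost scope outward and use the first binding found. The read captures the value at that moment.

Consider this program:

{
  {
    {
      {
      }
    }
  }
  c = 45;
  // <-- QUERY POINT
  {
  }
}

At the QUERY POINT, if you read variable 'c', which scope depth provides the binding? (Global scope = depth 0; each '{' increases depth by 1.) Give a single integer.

Answer: 1

Derivation:
Step 1: enter scope (depth=1)
Step 2: enter scope (depth=2)
Step 3: enter scope (depth=3)
Step 4: enter scope (depth=4)
Step 5: exit scope (depth=3)
Step 6: exit scope (depth=2)
Step 7: exit scope (depth=1)
Step 8: declare c=45 at depth 1
Visible at query point: c=45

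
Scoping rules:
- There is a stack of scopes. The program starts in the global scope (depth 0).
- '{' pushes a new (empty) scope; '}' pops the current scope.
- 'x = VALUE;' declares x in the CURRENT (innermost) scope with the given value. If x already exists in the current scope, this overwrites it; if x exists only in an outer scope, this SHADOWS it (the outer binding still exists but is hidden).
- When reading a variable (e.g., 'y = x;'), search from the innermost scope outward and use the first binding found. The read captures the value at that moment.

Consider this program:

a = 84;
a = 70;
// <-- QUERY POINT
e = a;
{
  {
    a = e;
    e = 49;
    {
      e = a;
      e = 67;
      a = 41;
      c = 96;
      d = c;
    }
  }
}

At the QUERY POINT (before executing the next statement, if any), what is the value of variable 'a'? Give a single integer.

Step 1: declare a=84 at depth 0
Step 2: declare a=70 at depth 0
Visible at query point: a=70

Answer: 70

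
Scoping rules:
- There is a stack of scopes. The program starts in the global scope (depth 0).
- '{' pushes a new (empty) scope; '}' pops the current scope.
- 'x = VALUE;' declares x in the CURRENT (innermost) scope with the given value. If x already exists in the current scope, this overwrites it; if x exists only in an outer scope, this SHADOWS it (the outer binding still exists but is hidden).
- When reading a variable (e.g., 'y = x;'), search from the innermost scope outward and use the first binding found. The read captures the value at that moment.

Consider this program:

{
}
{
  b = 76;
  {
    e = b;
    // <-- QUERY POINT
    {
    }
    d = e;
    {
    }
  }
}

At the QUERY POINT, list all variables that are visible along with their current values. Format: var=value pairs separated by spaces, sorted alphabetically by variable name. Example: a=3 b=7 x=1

Answer: b=76 e=76

Derivation:
Step 1: enter scope (depth=1)
Step 2: exit scope (depth=0)
Step 3: enter scope (depth=1)
Step 4: declare b=76 at depth 1
Step 5: enter scope (depth=2)
Step 6: declare e=(read b)=76 at depth 2
Visible at query point: b=76 e=76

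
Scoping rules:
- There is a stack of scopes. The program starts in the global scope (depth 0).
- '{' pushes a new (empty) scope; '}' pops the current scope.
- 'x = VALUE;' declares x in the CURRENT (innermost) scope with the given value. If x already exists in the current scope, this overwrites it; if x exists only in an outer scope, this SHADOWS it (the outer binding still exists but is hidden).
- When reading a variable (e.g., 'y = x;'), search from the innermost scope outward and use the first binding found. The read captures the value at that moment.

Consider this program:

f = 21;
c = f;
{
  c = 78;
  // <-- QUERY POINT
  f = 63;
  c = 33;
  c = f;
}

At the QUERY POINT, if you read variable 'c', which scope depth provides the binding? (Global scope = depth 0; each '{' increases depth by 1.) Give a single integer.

Step 1: declare f=21 at depth 0
Step 2: declare c=(read f)=21 at depth 0
Step 3: enter scope (depth=1)
Step 4: declare c=78 at depth 1
Visible at query point: c=78 f=21

Answer: 1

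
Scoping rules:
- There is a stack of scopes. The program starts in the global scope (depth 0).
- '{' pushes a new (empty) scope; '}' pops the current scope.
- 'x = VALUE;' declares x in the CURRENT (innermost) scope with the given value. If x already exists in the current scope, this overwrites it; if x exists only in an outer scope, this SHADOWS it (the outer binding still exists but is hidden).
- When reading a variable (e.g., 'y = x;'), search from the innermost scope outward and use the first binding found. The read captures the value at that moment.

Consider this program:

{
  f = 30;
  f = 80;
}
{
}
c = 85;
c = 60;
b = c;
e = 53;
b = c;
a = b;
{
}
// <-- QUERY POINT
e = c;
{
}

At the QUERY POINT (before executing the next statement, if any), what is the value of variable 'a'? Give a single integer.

Answer: 60

Derivation:
Step 1: enter scope (depth=1)
Step 2: declare f=30 at depth 1
Step 3: declare f=80 at depth 1
Step 4: exit scope (depth=0)
Step 5: enter scope (depth=1)
Step 6: exit scope (depth=0)
Step 7: declare c=85 at depth 0
Step 8: declare c=60 at depth 0
Step 9: declare b=(read c)=60 at depth 0
Step 10: declare e=53 at depth 0
Step 11: declare b=(read c)=60 at depth 0
Step 12: declare a=(read b)=60 at depth 0
Step 13: enter scope (depth=1)
Step 14: exit scope (depth=0)
Visible at query point: a=60 b=60 c=60 e=53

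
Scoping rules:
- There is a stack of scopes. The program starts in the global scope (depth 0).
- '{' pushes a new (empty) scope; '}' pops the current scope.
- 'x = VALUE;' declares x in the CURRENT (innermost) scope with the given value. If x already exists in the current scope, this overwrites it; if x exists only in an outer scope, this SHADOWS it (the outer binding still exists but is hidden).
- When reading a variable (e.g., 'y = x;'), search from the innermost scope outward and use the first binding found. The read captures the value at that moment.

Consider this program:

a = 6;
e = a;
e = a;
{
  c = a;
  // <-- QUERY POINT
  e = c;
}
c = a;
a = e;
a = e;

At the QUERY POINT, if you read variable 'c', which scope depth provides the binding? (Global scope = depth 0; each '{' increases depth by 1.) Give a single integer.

Step 1: declare a=6 at depth 0
Step 2: declare e=(read a)=6 at depth 0
Step 3: declare e=(read a)=6 at depth 0
Step 4: enter scope (depth=1)
Step 5: declare c=(read a)=6 at depth 1
Visible at query point: a=6 c=6 e=6

Answer: 1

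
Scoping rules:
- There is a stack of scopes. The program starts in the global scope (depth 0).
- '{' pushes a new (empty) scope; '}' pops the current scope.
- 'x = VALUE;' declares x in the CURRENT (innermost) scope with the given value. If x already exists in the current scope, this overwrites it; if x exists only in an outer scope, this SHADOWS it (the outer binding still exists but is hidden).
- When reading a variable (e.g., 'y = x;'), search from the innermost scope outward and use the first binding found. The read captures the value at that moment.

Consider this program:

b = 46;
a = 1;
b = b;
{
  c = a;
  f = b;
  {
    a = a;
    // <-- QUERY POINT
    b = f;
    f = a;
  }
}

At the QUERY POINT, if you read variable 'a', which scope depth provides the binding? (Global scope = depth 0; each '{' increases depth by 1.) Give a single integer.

Step 1: declare b=46 at depth 0
Step 2: declare a=1 at depth 0
Step 3: declare b=(read b)=46 at depth 0
Step 4: enter scope (depth=1)
Step 5: declare c=(read a)=1 at depth 1
Step 6: declare f=(read b)=46 at depth 1
Step 7: enter scope (depth=2)
Step 8: declare a=(read a)=1 at depth 2
Visible at query point: a=1 b=46 c=1 f=46

Answer: 2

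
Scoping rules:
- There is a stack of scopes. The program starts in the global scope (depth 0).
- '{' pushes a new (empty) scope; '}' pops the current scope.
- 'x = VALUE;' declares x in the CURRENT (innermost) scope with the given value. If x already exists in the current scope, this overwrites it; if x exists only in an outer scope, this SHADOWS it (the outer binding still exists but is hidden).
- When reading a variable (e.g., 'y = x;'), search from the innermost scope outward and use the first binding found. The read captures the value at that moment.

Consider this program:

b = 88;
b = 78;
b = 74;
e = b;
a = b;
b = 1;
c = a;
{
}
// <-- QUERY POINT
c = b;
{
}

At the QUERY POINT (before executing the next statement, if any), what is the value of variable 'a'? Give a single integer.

Step 1: declare b=88 at depth 0
Step 2: declare b=78 at depth 0
Step 3: declare b=74 at depth 0
Step 4: declare e=(read b)=74 at depth 0
Step 5: declare a=(read b)=74 at depth 0
Step 6: declare b=1 at depth 0
Step 7: declare c=(read a)=74 at depth 0
Step 8: enter scope (depth=1)
Step 9: exit scope (depth=0)
Visible at query point: a=74 b=1 c=74 e=74

Answer: 74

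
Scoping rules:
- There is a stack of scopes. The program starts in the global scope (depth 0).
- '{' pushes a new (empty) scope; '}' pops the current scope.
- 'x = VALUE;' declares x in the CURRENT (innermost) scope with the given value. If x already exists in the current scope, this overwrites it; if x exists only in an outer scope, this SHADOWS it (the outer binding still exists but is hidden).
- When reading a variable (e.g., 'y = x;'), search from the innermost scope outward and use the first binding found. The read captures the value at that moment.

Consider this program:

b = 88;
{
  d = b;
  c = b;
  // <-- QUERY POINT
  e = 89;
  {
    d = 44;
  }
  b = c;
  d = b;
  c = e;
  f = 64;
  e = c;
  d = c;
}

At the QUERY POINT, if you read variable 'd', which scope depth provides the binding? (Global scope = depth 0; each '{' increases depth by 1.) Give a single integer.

Answer: 1

Derivation:
Step 1: declare b=88 at depth 0
Step 2: enter scope (depth=1)
Step 3: declare d=(read b)=88 at depth 1
Step 4: declare c=(read b)=88 at depth 1
Visible at query point: b=88 c=88 d=88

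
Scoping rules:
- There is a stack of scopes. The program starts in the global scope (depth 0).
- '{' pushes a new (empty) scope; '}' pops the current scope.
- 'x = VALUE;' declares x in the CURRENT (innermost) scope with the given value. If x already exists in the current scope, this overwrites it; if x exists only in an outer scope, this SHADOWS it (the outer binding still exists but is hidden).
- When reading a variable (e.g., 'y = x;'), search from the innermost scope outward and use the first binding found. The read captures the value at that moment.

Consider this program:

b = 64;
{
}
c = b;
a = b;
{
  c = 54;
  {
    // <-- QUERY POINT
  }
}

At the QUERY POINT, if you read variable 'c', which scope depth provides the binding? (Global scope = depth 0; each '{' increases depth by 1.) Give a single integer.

Answer: 1

Derivation:
Step 1: declare b=64 at depth 0
Step 2: enter scope (depth=1)
Step 3: exit scope (depth=0)
Step 4: declare c=(read b)=64 at depth 0
Step 5: declare a=(read b)=64 at depth 0
Step 6: enter scope (depth=1)
Step 7: declare c=54 at depth 1
Step 8: enter scope (depth=2)
Visible at query point: a=64 b=64 c=54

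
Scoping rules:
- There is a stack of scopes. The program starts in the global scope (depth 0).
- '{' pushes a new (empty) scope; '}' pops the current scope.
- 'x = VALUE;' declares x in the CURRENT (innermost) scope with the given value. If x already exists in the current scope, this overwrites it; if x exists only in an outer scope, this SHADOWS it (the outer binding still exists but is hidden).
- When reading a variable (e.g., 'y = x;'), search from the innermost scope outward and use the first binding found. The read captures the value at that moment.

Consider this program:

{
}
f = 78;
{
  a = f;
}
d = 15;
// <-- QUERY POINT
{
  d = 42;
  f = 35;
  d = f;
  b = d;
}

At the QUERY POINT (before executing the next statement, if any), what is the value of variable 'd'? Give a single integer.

Step 1: enter scope (depth=1)
Step 2: exit scope (depth=0)
Step 3: declare f=78 at depth 0
Step 4: enter scope (depth=1)
Step 5: declare a=(read f)=78 at depth 1
Step 6: exit scope (depth=0)
Step 7: declare d=15 at depth 0
Visible at query point: d=15 f=78

Answer: 15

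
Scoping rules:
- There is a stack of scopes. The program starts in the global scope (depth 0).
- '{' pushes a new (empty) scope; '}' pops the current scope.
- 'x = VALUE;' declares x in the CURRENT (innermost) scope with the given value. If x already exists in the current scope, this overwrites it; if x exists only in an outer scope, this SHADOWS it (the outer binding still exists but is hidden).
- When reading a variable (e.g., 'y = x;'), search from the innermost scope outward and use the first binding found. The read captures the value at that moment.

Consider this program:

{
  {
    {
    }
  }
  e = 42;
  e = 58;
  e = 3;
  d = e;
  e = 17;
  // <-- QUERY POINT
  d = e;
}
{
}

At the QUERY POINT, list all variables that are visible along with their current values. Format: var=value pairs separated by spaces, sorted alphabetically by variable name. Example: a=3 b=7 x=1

Answer: d=3 e=17

Derivation:
Step 1: enter scope (depth=1)
Step 2: enter scope (depth=2)
Step 3: enter scope (depth=3)
Step 4: exit scope (depth=2)
Step 5: exit scope (depth=1)
Step 6: declare e=42 at depth 1
Step 7: declare e=58 at depth 1
Step 8: declare e=3 at depth 1
Step 9: declare d=(read e)=3 at depth 1
Step 10: declare e=17 at depth 1
Visible at query point: d=3 e=17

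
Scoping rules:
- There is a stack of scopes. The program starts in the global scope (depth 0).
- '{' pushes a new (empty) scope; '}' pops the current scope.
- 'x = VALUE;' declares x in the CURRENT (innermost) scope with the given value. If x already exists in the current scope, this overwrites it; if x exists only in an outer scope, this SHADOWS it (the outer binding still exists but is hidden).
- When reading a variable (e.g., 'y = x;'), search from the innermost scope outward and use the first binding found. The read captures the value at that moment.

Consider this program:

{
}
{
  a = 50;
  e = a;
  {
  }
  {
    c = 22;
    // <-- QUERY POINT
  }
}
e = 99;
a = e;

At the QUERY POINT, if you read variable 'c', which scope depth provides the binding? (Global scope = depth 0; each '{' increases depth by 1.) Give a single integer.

Step 1: enter scope (depth=1)
Step 2: exit scope (depth=0)
Step 3: enter scope (depth=1)
Step 4: declare a=50 at depth 1
Step 5: declare e=(read a)=50 at depth 1
Step 6: enter scope (depth=2)
Step 7: exit scope (depth=1)
Step 8: enter scope (depth=2)
Step 9: declare c=22 at depth 2
Visible at query point: a=50 c=22 e=50

Answer: 2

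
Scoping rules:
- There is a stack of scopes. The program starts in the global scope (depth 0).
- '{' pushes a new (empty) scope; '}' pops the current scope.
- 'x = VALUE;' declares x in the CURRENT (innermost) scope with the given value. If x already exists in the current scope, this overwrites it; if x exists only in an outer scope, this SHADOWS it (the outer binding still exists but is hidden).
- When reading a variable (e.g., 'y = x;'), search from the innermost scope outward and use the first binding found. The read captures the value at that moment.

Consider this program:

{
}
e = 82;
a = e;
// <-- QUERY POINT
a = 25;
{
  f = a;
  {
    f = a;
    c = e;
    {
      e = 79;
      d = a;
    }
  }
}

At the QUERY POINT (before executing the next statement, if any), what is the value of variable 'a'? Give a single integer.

Step 1: enter scope (depth=1)
Step 2: exit scope (depth=0)
Step 3: declare e=82 at depth 0
Step 4: declare a=(read e)=82 at depth 0
Visible at query point: a=82 e=82

Answer: 82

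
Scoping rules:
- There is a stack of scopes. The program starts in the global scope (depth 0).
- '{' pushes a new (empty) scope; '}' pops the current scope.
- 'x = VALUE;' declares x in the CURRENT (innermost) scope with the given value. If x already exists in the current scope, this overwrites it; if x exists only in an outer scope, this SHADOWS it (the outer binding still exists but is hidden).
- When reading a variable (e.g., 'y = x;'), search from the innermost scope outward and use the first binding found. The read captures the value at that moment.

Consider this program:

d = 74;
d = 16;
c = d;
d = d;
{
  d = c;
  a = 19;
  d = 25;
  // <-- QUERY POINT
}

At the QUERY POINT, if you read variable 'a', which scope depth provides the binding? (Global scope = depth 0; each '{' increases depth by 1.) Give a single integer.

Step 1: declare d=74 at depth 0
Step 2: declare d=16 at depth 0
Step 3: declare c=(read d)=16 at depth 0
Step 4: declare d=(read d)=16 at depth 0
Step 5: enter scope (depth=1)
Step 6: declare d=(read c)=16 at depth 1
Step 7: declare a=19 at depth 1
Step 8: declare d=25 at depth 1
Visible at query point: a=19 c=16 d=25

Answer: 1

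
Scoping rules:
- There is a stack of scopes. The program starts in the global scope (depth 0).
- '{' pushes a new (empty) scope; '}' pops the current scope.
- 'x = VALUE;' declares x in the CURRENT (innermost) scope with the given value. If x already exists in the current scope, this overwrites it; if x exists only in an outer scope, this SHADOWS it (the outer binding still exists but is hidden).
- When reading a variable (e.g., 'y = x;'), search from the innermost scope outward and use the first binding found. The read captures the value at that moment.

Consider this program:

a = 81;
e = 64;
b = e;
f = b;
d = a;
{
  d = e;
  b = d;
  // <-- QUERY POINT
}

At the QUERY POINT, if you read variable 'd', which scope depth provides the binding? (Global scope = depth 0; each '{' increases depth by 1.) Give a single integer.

Answer: 1

Derivation:
Step 1: declare a=81 at depth 0
Step 2: declare e=64 at depth 0
Step 3: declare b=(read e)=64 at depth 0
Step 4: declare f=(read b)=64 at depth 0
Step 5: declare d=(read a)=81 at depth 0
Step 6: enter scope (depth=1)
Step 7: declare d=(read e)=64 at depth 1
Step 8: declare b=(read d)=64 at depth 1
Visible at query point: a=81 b=64 d=64 e=64 f=64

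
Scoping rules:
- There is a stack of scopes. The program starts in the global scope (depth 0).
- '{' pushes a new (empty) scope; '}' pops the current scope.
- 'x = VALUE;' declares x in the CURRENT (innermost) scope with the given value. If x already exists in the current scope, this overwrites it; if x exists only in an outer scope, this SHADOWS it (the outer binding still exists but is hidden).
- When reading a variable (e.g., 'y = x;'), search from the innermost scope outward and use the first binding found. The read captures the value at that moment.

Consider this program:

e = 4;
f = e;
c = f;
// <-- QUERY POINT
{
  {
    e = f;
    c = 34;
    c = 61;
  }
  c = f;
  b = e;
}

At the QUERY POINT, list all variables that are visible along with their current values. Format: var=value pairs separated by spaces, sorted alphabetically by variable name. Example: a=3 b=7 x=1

Step 1: declare e=4 at depth 0
Step 2: declare f=(read e)=4 at depth 0
Step 3: declare c=(read f)=4 at depth 0
Visible at query point: c=4 e=4 f=4

Answer: c=4 e=4 f=4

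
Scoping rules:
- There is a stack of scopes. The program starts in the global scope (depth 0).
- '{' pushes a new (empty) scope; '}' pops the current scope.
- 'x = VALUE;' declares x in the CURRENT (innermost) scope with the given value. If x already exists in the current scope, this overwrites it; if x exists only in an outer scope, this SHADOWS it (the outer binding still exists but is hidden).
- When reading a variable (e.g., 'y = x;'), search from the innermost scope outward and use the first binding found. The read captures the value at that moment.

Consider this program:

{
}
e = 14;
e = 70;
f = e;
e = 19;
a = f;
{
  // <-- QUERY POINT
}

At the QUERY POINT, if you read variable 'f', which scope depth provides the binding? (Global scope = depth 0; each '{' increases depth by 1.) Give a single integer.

Answer: 0

Derivation:
Step 1: enter scope (depth=1)
Step 2: exit scope (depth=0)
Step 3: declare e=14 at depth 0
Step 4: declare e=70 at depth 0
Step 5: declare f=(read e)=70 at depth 0
Step 6: declare e=19 at depth 0
Step 7: declare a=(read f)=70 at depth 0
Step 8: enter scope (depth=1)
Visible at query point: a=70 e=19 f=70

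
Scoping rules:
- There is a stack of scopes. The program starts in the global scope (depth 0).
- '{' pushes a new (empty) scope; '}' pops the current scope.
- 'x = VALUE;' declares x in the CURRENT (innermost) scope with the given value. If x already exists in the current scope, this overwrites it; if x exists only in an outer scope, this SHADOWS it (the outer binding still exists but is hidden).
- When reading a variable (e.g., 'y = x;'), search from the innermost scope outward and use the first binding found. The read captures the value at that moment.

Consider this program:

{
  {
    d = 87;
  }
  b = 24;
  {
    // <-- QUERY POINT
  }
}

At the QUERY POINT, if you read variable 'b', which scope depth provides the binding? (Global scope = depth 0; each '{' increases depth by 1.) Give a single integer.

Answer: 1

Derivation:
Step 1: enter scope (depth=1)
Step 2: enter scope (depth=2)
Step 3: declare d=87 at depth 2
Step 4: exit scope (depth=1)
Step 5: declare b=24 at depth 1
Step 6: enter scope (depth=2)
Visible at query point: b=24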